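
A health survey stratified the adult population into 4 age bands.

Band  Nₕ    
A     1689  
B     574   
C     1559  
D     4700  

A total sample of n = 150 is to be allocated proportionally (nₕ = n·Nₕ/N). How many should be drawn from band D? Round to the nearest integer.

83

N = 1689 + 574 + 1559 + 4700 = 8522.
n_D = 150·4700/8522 = 82.727... → 83.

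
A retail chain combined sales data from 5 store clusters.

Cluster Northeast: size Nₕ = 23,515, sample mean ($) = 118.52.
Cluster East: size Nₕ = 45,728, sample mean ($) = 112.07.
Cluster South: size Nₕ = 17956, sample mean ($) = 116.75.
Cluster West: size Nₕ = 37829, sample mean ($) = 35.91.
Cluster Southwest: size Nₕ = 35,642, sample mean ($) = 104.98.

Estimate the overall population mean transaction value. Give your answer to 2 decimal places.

x̄_st = (Σ Nₕx̄ₕ) / (Σ Nₕ) = (23515·118.52 + 45728·112.07 + 17956·116.75 + 37829·35.91 + 35642·104.98) / 160670
= 15108234.31 / 160670 = 94.0327... → 94.03.

94.03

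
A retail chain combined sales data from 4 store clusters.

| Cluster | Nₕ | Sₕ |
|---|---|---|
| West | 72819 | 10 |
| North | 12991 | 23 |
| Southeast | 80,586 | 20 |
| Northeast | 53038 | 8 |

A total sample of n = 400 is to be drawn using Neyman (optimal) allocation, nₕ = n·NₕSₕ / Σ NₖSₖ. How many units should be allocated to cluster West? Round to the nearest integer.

Σ NₕSₕ = 72819·10 + 12991·23 + 80586·20 + 53038·8 = 3063007.
Share for West: 728190/3063007 = 0.23774.
n_West = 400 × 0.23774 = 95.095... → 95.

95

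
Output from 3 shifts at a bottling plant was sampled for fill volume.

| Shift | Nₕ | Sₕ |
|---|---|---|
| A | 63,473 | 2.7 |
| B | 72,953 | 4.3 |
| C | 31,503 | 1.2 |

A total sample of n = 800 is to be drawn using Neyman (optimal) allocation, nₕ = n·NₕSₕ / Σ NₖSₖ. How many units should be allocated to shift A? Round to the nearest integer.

Σ NₕSₕ = 63473·2.7 + 72953·4.3 + 31503·1.2 = 522878.6.
Share for A: 171377.1/522878.6 = 0.32776.
n_A = 800 × 0.32776 = 262.206... → 262.

262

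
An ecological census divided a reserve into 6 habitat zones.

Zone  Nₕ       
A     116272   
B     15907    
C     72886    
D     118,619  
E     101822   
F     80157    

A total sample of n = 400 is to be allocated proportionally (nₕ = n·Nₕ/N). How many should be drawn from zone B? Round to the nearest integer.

13

Share of zone B = 15907/505663 = 0.03146.
Allocate 400 × 0.03146 = 12.583... → 13.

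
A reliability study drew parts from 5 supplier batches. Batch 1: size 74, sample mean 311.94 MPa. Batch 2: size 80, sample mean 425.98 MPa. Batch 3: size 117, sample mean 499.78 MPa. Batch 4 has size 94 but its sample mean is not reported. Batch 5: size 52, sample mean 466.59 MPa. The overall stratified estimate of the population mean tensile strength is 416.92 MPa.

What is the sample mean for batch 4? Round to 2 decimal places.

N = 74 + 80 + 117 + 94 + 52 = 417.
Overall total = μ·N = 416.92·417 = 173855.64.
Subtract the known strata: 74·311.94 + 80·425.98 + 117·499.78 + 52·466.59 = 139898.9.
Remaining total for batch 4: 173855.64 − 139898.9 = 33956.74.
Divide by its size: 33956.74 / 94 = 361.2419... → 361.24.

361.24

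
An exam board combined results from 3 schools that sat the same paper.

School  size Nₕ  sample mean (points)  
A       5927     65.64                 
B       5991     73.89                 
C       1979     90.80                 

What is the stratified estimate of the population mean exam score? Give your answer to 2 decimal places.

N = 5927 + 5991 + 1979 = 13897.
The stratified mean weights each stratum mean by its population share Nₕ/N.
Σ Nₕx̄ₕ = 5927·65.64 + 5991·73.89 + 1979·90.80 = 389048.28 + 442674.99 + 179693.2 = 1011416.47.
Divide by N: 1011416.47 / 13897 = 72.7795... → 72.78.

72.78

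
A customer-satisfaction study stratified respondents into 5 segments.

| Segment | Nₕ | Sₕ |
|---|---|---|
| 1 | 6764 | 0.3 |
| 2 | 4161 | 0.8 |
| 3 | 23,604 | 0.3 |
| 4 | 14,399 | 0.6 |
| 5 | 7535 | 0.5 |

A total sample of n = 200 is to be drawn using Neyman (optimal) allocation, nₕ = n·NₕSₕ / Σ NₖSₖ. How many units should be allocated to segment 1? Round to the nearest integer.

1: NₕSₕ = 6764·0.3 = 2029.2
2: NₕSₕ = 4161·0.8 = 3328.8
3: NₕSₕ = 23604·0.3 = 7081.2
4: NₕSₕ = 14399·0.6 = 8639.4
5: NₕSₕ = 7535·0.5 = 3767.5
Σ NₕSₕ = 24846.1.
n_1 = 200·2029.2/24846.1 = 16.334... → 16.

16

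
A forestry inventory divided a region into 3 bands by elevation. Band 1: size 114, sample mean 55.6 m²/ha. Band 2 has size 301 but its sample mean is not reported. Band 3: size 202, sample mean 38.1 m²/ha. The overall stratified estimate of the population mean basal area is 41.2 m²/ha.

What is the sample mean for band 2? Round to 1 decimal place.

37.8

N = 114 + 301 + 202 = 617.
Overall total = μ·N = 41.2·617 = 25420.4.
Subtract the known strata: 114·55.6 + 202·38.1 = 14034.6.
Remaining total for band 2: 25420.4 − 14034.6 = 11385.8.
Divide by its size: 11385.8 / 301 = 37.827... → 37.8.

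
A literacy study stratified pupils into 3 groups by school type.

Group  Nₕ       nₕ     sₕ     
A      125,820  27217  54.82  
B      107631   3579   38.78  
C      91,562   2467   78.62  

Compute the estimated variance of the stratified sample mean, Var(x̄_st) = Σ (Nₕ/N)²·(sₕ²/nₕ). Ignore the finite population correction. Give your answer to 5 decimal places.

0.26148

N = 325013; Wₕ = Nₕ/N.
group A: (125820/325013)²·54.82²/27217 = 0.01654763
group B: (107631/325013)²·38.78²/3579 = 0.04608156
group C: (91562/325013)²·78.62²/2467 = 0.19885019
Sum = 0.26147938 → 0.26148.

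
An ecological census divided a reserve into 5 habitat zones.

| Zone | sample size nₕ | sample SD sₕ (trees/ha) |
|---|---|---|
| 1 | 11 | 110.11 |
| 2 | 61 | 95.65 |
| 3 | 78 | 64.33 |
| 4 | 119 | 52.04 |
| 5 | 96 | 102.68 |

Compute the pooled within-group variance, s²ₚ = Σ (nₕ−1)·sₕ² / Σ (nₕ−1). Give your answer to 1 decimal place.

1: (11−1)·110.11² = 10·12124.2121 = 121242.121
2: (61−1)·95.65² = 60·9148.9225 = 548935.35
3: (78−1)·64.33² = 77·4138.3489 = 318652.8653
4: (119−1)·52.04² = 118·2708.1616 = 319563.0688
5: (96−1)·102.68² = 95·10543.1824 = 1001602.328
Numerator = 2309995.7331; denominator = Σ(nₕ−1) = 360.
s²ₚ = 2309995.7331/360 = 6416.655... → 6416.7.

6416.7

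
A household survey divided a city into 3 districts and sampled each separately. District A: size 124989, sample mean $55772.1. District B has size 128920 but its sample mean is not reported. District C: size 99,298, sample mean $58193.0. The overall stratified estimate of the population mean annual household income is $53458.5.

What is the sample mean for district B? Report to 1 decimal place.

47568.8

N = 124989 + 128920 + 99298 = 353207.
Overall total = μ·N = 53458.5·353207 = 18881916409.5.
Subtract the known strata: 124989·55772.1 + 99298·58193.0 = 12749347520.9.
Remaining total for district B: 18881916409.5 − 12749347520.9 = 6132568888.6.
Divide by its size: 6132568888.6 / 128920 = 47568.794... → 47568.8.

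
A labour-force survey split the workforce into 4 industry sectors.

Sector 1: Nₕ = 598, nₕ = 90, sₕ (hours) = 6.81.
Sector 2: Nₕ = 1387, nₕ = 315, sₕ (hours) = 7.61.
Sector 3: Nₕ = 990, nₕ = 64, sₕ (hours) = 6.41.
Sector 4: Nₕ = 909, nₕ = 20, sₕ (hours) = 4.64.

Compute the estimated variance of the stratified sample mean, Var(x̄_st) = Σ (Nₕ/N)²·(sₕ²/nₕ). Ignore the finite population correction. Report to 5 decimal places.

N = 3884. Term for each stratum: Wₕ²sₕ²/nₕ.
Var(x̄_st) = 0.01221506 + 0.02344516 + 0.04171075 + 0.05896242 = 0.13633339 → 0.13633.

0.13633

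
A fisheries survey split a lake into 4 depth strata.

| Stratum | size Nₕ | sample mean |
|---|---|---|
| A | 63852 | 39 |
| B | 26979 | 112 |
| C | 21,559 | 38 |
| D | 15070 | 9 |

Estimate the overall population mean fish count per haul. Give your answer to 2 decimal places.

N = 63852 + 26979 + 21559 + 15070 = 127460.
Weight each subgroup mean by Nₕ/N and sum.
Σ Nₕx̄ₕ = 63852·39 + 26979·112 + 21559·38 + 15070·9 = 2490228 + 3021648 + 819242 + 135630 = 6466748.
Divide by N: 6466748 / 127460 = 50.7355... → 50.74.

50.74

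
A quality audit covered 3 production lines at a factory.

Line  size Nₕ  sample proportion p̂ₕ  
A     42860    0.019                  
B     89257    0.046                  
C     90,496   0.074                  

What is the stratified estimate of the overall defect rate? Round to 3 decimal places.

0.052

Wₕ = Nₕ/N with N = 222613: 0.1925, 0.4010, 0.4065.
p̂_st = 0.1925·0.019 + 0.4010·0.046 + 0.4065·0.074 ≈ 0.05218... → 0.052.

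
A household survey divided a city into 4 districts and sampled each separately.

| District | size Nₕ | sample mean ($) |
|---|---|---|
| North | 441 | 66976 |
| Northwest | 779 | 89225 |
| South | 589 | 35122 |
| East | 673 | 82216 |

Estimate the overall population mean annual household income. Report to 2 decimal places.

70532.20

N = 441 + 779 + 589 + 673 = 2482.
Overall mean = Σ (Nₕ/N)·x̄ₕ — weight by population share, not a simple average.
Σ Nₕx̄ₕ = 441·66976 + 779·89225 + 589·35122 + 673·82216 = 29536416 + 69506275 + 20686858 + 55331368 = 175060917.
Divide by N: 175060917 / 2482 = 70532.1986... → 70532.20.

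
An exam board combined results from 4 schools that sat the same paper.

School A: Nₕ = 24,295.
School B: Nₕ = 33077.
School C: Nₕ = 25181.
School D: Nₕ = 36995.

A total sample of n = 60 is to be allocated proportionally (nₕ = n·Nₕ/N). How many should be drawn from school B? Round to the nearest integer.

N = 24295 + 33077 + 25181 + 36995 = 119548.
n_B = 60·33077/119548 = 16.601... → 17.

17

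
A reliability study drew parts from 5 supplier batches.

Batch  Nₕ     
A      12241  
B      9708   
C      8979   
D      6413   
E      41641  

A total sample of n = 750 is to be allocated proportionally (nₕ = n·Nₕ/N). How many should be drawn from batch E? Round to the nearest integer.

Share of batch E = 41641/78982 = 0.52722.
Allocate 750 × 0.52722 = 395.416... → 395.

395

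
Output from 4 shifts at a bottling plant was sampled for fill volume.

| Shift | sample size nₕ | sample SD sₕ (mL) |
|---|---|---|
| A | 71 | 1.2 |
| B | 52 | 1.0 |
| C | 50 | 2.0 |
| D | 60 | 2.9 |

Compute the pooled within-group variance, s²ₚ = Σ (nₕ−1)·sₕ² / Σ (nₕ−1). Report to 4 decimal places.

A: (71−1)·1.2² = 70·1.44 = 100.8
B: (52−1)·1.0² = 51·1 = 51
C: (50−1)·2.0² = 49·4 = 196
D: (60−1)·2.9² = 59·8.41 = 496.19
Numerator = 843.99; denominator = Σ(nₕ−1) = 229.
s²ₚ = 843.99/229 = 3.685546... → 3.6855.

3.6855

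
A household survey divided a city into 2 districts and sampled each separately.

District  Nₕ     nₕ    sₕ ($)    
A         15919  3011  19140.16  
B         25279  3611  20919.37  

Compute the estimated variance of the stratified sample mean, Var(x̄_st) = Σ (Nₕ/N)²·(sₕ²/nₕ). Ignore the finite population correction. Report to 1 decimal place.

N = 41198; Wₕ = Nₕ/N.
district A: (15919/41198)²·19140.16²/3011 = 18166.0151
district B: (25279/41198)²·20919.37²/3611 = 45628.6088
Sum = 63794.6239 → 63794.6.

63794.6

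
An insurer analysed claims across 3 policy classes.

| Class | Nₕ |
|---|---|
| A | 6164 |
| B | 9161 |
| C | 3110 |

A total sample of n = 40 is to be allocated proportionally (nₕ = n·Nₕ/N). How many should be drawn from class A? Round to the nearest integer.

N = 6164 + 9161 + 3110 = 18435.
n_A = 40·6164/18435 = 13.375... → 13.

13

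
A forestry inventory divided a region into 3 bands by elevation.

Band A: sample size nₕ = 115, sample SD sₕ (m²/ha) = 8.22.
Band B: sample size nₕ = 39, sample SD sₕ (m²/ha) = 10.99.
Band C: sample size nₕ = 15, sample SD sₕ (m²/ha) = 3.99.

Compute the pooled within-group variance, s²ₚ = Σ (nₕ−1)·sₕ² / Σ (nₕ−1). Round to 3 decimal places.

Degrees of freedom: 114 + 38 + 14 = 166.
Σ(nₕ−1)sₕ² = 114·67.5684 + 38·120.7801 + 14·15.9201 = 12515.3228.
s²ₚ = 12515.3228 / 166 = 75.39351... → 75.394.

75.394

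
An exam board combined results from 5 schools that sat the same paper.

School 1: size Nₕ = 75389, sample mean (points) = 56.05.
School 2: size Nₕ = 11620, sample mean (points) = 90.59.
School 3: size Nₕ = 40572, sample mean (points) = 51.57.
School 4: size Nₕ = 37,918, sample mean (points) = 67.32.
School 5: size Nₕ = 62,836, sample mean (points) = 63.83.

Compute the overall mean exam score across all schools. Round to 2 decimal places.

N = 228335; weights Wₕ = Nₕ/N = (0.3302, 0.0509, 0.1777, 0.1661, 0.2752).
x̄_st = Σ Wₕ·x̄ₕ = 0.3302·56.05 + 0.0509·90.59 + 0.1777·51.57 + 0.1661·67.32 + 0.2752·63.83 ≈ 61.0242...
→ 61.02.

61.02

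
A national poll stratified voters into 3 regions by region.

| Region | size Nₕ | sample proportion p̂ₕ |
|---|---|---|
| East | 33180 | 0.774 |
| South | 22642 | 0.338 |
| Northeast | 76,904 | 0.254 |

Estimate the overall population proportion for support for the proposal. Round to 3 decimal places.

N = 33180 + 22642 + 76904 = 132726.
Overall proportion = Σ (Nₕ/N)·p̂ₕ.
Σ Nₕp̂ₕ = 25681.32 + 7652.996 + 19533.616 = 52867.932.
52867.932 / 132726 = 0.39832... → 0.398.

0.398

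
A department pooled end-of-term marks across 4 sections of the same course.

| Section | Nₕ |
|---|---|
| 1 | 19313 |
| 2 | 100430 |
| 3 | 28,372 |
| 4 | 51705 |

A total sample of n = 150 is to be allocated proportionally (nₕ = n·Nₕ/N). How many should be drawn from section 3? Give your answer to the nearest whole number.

21

N = 19313 + 100430 + 28372 + 51705 = 199820.
n_3 = 150·28372/199820 = 21.298... → 21.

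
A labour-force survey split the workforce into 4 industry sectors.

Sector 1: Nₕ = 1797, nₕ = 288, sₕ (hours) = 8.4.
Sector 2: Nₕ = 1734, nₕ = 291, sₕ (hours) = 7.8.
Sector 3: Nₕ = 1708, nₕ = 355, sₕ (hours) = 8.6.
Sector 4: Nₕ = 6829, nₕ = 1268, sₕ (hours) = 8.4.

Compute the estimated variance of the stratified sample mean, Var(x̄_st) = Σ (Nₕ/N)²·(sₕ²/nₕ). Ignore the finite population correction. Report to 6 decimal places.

0.031741

N = 12068. Term for each stratum: Wₕ²sₕ²/nₕ.
Var(x̄_st) = 0.005432399 + 0.004316421 + 0.004173243 + 0.017818984 = 0.031741047 → 0.031741.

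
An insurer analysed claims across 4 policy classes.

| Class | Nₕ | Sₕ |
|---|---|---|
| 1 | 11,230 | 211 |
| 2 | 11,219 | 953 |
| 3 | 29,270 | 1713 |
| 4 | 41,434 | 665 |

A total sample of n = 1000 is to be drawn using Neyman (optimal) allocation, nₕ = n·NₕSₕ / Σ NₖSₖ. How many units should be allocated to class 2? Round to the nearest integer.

1: NₕSₕ = 11230·211 = 2369530
2: NₕSₕ = 11219·953 = 10691707
3: NₕSₕ = 29270·1713 = 50139510
4: NₕSₕ = 41434·665 = 27553610
Σ NₕSₕ = 90754357.
n_2 = 1000·10691707/90754357 = 117.809... → 118.

118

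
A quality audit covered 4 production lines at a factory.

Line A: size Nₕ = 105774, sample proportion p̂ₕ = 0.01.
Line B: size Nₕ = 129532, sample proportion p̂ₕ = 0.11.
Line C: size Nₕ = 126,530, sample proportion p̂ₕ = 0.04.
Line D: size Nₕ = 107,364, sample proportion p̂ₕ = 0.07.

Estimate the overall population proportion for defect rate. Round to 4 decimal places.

0.0594

N = 105774 + 129532 + 126530 + 107364 = 469200.
Overall proportion = Σ (Nₕ/N)·p̂ₕ.
Σ Nₕp̂ₕ = 1057.74 + 14248.52 + 5061.2 + 7515.48 = 27882.94.
27882.94 / 469200 = 0.059427... → 0.0594.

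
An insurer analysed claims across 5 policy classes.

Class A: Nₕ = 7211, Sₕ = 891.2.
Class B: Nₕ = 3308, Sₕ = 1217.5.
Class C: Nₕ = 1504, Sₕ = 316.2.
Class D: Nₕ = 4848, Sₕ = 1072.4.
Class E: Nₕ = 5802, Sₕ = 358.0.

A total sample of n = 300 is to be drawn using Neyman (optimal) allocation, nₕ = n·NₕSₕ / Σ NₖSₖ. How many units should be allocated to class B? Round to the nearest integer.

Σ NₕSₕ = 7211·891.2 + 3308·1217.5 + 1504·316.2 + 4848·1072.4 + 5802·358.0 = 18205609.2.
Share for B: 4027490/18205609.2 = 0.22122.
n_B = 300 × 0.22122 = 66.367... → 66.

66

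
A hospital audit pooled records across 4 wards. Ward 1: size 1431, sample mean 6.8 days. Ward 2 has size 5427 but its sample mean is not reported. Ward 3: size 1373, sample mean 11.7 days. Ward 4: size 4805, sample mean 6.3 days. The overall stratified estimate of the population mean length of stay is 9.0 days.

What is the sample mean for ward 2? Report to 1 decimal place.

Σ Nₕx̄ₕ = N·μ, so 5427·x̄_2 = 13036·9.0 − (1431·6.8 + 1373·11.7 + 4805·6.3).
= 117324 − 56066.4 = 61257.6.
x̄_2 = 61257.6 / 5427 = 11.288... → 11.3.

11.3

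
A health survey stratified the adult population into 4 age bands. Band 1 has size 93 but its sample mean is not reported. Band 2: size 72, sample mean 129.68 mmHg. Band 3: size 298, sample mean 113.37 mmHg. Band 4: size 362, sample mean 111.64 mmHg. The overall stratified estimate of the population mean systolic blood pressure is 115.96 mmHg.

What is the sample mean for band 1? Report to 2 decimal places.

Σ Nₕx̄ₕ = N·μ, so 93·x̄_1 = 825·115.96 − (72·129.68 + 298·113.37 + 362·111.64).
= 95667 − 83534.9 = 12132.1.
x̄_1 = 12132.1 / 93 = 130.4527... → 130.45.

130.45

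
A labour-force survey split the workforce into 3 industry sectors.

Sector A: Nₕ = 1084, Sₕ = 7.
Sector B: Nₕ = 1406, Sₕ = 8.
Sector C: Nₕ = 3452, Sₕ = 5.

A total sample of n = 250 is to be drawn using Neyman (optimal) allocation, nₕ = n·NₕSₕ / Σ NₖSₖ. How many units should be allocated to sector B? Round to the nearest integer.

Σ NₕSₕ = 1084·7 + 1406·8 + 3452·5 = 36096.
Share for B: 11248/36096 = 0.31161.
n_B = 250 × 0.31161 = 77.903... → 78.

78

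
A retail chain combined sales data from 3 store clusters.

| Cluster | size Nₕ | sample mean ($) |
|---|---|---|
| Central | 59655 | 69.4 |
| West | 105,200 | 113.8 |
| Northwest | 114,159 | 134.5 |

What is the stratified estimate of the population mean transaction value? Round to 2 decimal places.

112.78

x̄_st = (Σ Nₕx̄ₕ) / (Σ Nₕ) = (59655·69.4 + 105200·113.8 + 114159·134.5) / 279014
= 31466202.5 / 279014 = 112.7764... → 112.78.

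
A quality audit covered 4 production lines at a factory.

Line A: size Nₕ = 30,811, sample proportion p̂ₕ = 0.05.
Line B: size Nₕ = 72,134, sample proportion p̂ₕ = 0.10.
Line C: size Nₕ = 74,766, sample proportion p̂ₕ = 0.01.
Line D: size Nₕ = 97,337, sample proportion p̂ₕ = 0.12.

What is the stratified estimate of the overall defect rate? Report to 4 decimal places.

0.0770

N = 30811 + 72134 + 74766 + 97337 = 275048.
Overall proportion = Σ (Nₕ/N)·p̂ₕ.
Σ Nₕp̂ₕ = 1540.55 + 7213.4 + 747.66 + 11680.44 = 21182.05.
21182.05 / 275048 = 0.077012... → 0.0770.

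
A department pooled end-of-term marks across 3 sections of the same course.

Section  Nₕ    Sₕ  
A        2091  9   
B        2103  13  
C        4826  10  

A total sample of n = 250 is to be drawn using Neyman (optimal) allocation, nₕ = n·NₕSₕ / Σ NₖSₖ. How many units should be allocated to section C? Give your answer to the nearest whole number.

128

Σ NₕSₕ = 2091·9 + 2103·13 + 4826·10 = 94418.
Share for C: 48260/94418 = 0.51113.
n_C = 250 × 0.51113 = 127.783... → 128.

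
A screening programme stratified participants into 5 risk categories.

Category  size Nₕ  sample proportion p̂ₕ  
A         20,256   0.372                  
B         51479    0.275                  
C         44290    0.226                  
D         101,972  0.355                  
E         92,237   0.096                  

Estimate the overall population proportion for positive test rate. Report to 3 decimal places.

0.247

N = 20256 + 51479 + 44290 + 101972 + 92237 = 310234.
Overall proportion = Σ (Nₕ/N)·p̂ₕ.
Σ Nₕp̂ₕ = 7535.232 + 14156.725 + 10009.54 + 36200.06 + 8854.752 = 76756.309.
76756.309 / 310234 = 0.24741... → 0.247.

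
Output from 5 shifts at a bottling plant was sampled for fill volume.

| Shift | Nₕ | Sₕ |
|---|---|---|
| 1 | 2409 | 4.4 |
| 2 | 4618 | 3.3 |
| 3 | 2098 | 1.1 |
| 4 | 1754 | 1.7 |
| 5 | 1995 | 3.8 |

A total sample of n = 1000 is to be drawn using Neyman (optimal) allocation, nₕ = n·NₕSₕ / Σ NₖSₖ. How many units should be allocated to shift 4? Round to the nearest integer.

1: NₕSₕ = 2409·4.4 = 10599.6
2: NₕSₕ = 4618·3.3 = 15239.4
3: NₕSₕ = 2098·1.1 = 2307.8
4: NₕSₕ = 1754·1.7 = 2981.8
5: NₕSₕ = 1995·3.8 = 7581
Σ NₕSₕ = 38709.6.
n_4 = 1000·2981.8/38709.6 = 77.030... → 77.

77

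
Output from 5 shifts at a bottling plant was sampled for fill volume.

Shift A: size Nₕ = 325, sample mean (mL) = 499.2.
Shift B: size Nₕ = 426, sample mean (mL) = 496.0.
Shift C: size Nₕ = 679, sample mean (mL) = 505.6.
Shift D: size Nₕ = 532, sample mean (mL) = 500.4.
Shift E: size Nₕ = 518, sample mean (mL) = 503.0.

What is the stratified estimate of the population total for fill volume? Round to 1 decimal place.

1243605.2

A: 325·499.2 = 162240
B: 426·496.0 = 211296
C: 679·505.6 = 343302.4
D: 532·500.4 = 266212.8
E: 518·503.0 = 260554
τ̂ = Σ Nₕx̄ₕ = 1243605.2.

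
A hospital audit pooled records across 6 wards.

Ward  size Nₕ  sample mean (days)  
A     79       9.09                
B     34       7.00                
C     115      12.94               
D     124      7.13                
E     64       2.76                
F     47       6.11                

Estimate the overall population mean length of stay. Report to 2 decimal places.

N = 79 + 34 + 115 + 124 + 64 + 47 = 463.
The stratified mean weights each stratum mean by its population share Nₕ/N.
Σ Nₕx̄ₕ = 79·9.09 + 34·7.00 + 115·12.94 + 124·7.13 + 64·2.76 + 47·6.11 = 718.11 + 238 + 1488.1 + 884.12 + 176.64 + 287.17 = 3792.14.
Divide by N: 3792.14 / 463 = 8.1904... → 8.19.

8.19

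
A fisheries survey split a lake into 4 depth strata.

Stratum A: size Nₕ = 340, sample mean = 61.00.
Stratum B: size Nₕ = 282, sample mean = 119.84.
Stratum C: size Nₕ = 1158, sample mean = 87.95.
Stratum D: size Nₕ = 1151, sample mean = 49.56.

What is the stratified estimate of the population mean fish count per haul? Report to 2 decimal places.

x̄_st = (Σ Nₕx̄ₕ) / (Σ Nₕ) = (340·61.00 + 282·119.84 + 1158·87.95 + 1151·49.56) / 2931
= 213424.54 / 2931 = 72.8163... → 72.82.

72.82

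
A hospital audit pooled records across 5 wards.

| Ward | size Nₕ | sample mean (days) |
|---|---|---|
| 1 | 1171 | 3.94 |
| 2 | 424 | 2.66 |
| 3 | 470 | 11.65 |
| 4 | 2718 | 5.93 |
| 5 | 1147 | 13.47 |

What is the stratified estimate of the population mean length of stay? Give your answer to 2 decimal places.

7.21

x̄_st = (Σ Nₕx̄ₕ) / (Σ Nₕ) = (1171·3.94 + 424·2.66 + 470·11.65 + 2718·5.93 + 1147·13.47) / 5930
= 42784.91 / 5930 = 7.2150... → 7.21.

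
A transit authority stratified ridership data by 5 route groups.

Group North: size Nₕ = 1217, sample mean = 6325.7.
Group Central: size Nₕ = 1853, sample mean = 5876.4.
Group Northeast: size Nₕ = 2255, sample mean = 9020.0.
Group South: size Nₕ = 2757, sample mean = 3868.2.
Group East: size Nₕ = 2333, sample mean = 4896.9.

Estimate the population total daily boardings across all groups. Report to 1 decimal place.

North: 1217·6325.7 = 7698376.9
Central: 1853·5876.4 = 10888969.2
Northeast: 2255·9020.0 = 20340100
South: 2757·3868.2 = 10664627.4
East: 2333·4896.9 = 11424467.7
τ̂ = Σ Nₕx̄ₕ = 61016541.2.

61016541.2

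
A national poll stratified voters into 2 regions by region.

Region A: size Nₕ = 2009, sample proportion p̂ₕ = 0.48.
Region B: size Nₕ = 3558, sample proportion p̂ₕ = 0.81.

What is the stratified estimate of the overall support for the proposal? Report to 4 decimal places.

Wₕ = Nₕ/N with N = 5567: 0.3609, 0.6391.
p̂_st = 0.3609·0.48 + 0.6391·0.81 ≈ 0.690911... → 0.6909.

0.6909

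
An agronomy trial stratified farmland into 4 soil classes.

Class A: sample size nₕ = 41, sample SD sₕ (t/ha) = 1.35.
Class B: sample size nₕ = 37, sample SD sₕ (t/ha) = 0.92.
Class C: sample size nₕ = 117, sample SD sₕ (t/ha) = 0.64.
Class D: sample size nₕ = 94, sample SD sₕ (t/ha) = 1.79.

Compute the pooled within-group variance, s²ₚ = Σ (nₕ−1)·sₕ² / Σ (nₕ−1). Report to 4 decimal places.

1.5750

A: (41−1)·1.35² = 40·1.8225 = 72.9
B: (37−1)·0.92² = 36·0.8464 = 30.4704
C: (117−1)·0.64² = 116·0.4096 = 47.5136
D: (94−1)·1.79² = 93·3.2041 = 297.9813
Numerator = 448.8653; denominator = Σ(nₕ−1) = 285.
s²ₚ = 448.8653/285 = 1.574966... → 1.5750.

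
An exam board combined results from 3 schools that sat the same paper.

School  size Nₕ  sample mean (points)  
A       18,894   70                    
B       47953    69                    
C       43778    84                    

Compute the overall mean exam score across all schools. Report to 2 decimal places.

x̄_st = (Σ Nₕx̄ₕ) / (Σ Nₕ) = (18894·70 + 47953·69 + 43778·84) / 110625
= 8308689 / 110625 = 75.1068... → 75.11.

75.11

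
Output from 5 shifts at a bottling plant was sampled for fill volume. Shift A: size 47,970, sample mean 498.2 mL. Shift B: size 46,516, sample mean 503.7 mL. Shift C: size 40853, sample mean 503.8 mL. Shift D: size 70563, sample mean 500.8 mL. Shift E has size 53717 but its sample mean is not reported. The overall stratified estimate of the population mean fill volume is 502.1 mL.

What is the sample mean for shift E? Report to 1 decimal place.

504.6

Σ Nₕx̄ₕ = N·μ, so 53717·x̄_E = 259619·502.1 − (47970·498.2 + 46516·503.7 + 40853·503.8 + 70563·500.8).
= 130354699.9 − 103248455 = 27106244.9.
x̄_E = 27106244.9 / 53717 = 504.612... → 504.6.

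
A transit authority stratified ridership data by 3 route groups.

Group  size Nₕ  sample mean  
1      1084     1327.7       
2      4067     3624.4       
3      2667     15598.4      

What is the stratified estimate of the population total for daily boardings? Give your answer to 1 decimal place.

1: 1084·1327.7 = 1439226.8
2: 4067·3624.4 = 14740434.8
3: 2667·15598.4 = 41600932.8
τ̂ = Σ Nₕx̄ₕ = 57780594.4.

57780594.4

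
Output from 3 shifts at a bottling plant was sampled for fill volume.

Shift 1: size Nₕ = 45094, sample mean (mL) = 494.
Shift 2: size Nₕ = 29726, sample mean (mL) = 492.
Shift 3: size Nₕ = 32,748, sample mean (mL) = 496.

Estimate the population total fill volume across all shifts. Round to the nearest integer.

53144636

1: 45094·494 = 22276436
2: 29726·492 = 14625192
3: 32748·496 = 16243008
τ̂ = Σ Nₕx̄ₕ = 53144636.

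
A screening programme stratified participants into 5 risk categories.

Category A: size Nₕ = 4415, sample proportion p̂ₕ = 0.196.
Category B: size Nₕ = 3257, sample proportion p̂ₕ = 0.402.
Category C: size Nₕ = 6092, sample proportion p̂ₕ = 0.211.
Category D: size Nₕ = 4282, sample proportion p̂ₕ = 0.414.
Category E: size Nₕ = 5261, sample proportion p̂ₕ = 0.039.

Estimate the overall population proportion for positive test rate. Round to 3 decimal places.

0.233

N = 4415 + 3257 + 6092 + 4282 + 5261 = 23307.
Overall proportion = Σ (Nₕ/N)·p̂ₕ.
Σ Nₕp̂ₕ = 865.34 + 1309.314 + 1285.412 + 1772.748 + 205.179 = 5437.993.
5437.993 / 23307 = 0.23332... → 0.233.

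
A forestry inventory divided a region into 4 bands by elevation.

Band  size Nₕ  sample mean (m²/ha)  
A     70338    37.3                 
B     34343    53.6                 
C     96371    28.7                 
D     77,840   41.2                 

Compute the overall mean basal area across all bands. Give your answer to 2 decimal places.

37.42

x̄_st = (Σ Nₕx̄ₕ) / (Σ Nₕ) = (70338·37.3 + 34343·53.6 + 96371·28.7 + 77840·41.2) / 278892
= 10437247.9 / 278892 = 37.4240... → 37.42.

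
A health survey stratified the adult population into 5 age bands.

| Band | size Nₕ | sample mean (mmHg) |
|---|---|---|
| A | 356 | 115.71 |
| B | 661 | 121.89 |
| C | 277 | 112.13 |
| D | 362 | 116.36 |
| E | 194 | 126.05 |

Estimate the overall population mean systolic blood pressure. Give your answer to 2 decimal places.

118.59

N = 356 + 661 + 277 + 362 + 194 = 1850.
The stratified mean weights each stratum mean by its population share Nₕ/N.
Σ Nₕx̄ₕ = 356·115.71 + 661·121.89 + 277·112.13 + 362·116.36 + 194·126.05 = 41192.76 + 80569.29 + 31060.01 + 42122.32 + 24453.7 = 219398.08.
Divide by N: 219398.08 / 1850 = 118.5936... → 118.59.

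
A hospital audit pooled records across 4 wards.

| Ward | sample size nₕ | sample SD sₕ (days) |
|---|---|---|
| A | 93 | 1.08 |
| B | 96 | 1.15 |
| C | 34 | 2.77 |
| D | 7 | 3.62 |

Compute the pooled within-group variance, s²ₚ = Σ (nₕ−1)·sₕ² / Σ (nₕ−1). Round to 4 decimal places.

2.4990

A: (93−1)·1.08² = 92·1.1664 = 107.3088
B: (96−1)·1.15² = 95·1.3225 = 125.6375
C: (34−1)·2.77² = 33·7.6729 = 253.2057
D: (7−1)·3.62² = 6·13.1044 = 78.6264
Numerator = 564.7784; denominator = Σ(nₕ−1) = 226.
s²ₚ = 564.7784/226 = 2.499019... → 2.4990.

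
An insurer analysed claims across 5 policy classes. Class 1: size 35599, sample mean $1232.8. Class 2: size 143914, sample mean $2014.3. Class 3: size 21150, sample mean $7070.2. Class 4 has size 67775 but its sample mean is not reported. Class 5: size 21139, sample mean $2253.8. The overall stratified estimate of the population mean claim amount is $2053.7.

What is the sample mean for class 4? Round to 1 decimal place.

Σ Nₕx̄ₕ = N·μ, so 67775·x̄_4 = 289577·2053.7 − (35599·1232.8 + 143914·2014.3 + 21150·7070.2 + 21139·2253.8).
= 594704284.9 − 530950225.6 = 63754059.3.
x̄_4 = 63754059.3 / 67775 = 940.672... → 940.7.

940.7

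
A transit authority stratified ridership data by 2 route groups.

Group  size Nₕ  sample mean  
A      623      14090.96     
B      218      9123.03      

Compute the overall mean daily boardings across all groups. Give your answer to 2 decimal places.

12803.20

x̄_st = (Σ Nₕx̄ₕ) / (Σ Nₕ) = (623·14090.96 + 218·9123.03) / 841
= 10767488.62 / 841 = 12803.1969... → 12803.20.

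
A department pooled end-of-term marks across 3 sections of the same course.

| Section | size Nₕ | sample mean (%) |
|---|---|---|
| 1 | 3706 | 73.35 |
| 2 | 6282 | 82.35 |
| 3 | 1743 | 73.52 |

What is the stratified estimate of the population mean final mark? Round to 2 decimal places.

N = 3706 + 6282 + 1743 = 11731.
Overall mean = Σ (Nₕ/N)·x̄ₕ — weight by population share, not a simple average.
Σ Nₕx̄ₕ = 3706·73.35 + 6282·82.35 + 1743·73.52 = 271835.1 + 517322.7 + 128145.36 = 917303.16.
Divide by N: 917303.16 / 11731 = 78.1948... → 78.19.

78.19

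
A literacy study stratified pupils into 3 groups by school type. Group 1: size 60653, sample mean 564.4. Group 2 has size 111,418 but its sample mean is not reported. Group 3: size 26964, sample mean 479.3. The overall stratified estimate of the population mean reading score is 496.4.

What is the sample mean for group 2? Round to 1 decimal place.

463.5

Σ Nₕx̄ₕ = N·μ, so 111418·x̄_2 = 199035·496.4 − (60653·564.4 + 26964·479.3).
= 98800974 − 47156398.4 = 51644575.6.
x̄_2 = 51644575.6 / 111418 = 463.521... → 463.5.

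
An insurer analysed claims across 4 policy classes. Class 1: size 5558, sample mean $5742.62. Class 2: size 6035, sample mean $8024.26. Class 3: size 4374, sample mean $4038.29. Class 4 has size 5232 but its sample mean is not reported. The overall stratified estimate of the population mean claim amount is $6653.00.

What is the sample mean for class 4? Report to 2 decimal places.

N = 5558 + 6035 + 4374 + 5232 = 21199.
Overall total = μ·N = 6653.00·21199 = 141036947.
Subtract the known strata: 5558·5742.62 + 6035·8024.26 + 4374·4038.29 = 98007371.52.
Remaining total for class 4: 141036947 − 98007371.52 = 43029575.48.
Divide by its size: 43029575.48 / 5232 = 8224.3072... → 8224.31.

8224.31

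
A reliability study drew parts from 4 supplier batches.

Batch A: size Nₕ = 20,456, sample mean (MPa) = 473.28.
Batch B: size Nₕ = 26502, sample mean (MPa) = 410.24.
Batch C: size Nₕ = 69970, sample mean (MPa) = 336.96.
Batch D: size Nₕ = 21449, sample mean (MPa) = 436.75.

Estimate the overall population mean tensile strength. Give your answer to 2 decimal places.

x̄_st = (Σ Nₕx̄ₕ) / (Σ Nₕ) = (20456·473.28 + 26502·410.24 + 69970·336.96 + 21449·436.75) / 138377
= 53498538.11 / 138377 = 386.6144... → 386.61.

386.61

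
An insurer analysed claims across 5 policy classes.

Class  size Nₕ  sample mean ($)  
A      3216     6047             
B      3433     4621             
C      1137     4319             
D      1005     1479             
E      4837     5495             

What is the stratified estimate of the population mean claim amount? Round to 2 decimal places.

5010.82

x̄_st = (Σ Nₕx̄ₕ) / (Σ Nₕ) = (3216·6047 + 3433·4621 + 1137·4319 + 1005·1479 + 4837·5495) / 13628
= 68287458 / 13628 = 5010.8202... → 5010.82.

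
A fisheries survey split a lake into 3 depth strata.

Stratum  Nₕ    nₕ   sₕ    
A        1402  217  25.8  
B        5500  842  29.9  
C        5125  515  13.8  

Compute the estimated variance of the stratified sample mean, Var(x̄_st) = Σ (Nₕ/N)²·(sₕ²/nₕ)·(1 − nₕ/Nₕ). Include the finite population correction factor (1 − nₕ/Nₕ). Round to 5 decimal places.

N = 12027. Term for each stratum: Wₕ²sₕ²/nₕ·(1−nₕ/Nₕ).
Var(x̄_st) = 0.03523152 + 0.18805195 + 0.06039919 = 0.28368266 → 0.28368.

0.28368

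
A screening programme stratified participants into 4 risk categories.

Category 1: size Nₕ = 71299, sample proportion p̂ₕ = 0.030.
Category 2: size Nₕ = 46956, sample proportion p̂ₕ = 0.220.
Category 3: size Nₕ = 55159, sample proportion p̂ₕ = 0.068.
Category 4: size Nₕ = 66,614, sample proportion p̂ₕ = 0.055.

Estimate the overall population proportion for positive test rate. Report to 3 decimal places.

Wₕ = Nₕ/N with N = 240028: 0.2970, 0.1956, 0.2298, 0.2775.
p̂_st = 0.2970·0.030 + 0.1956·0.220 + 0.2298·0.068 + 0.2775·0.055 ≈ 0.08284... → 0.083.

0.083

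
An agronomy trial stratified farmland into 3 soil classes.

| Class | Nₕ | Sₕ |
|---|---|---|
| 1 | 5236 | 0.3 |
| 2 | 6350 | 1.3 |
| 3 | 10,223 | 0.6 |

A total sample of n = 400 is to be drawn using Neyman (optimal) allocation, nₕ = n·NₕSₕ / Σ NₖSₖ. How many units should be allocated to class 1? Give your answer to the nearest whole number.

39

1: NₕSₕ = 5236·0.3 = 1570.8
2: NₕSₕ = 6350·1.3 = 8255
3: NₕSₕ = 10223·0.6 = 6133.8
Σ NₕSₕ = 15959.6.
n_1 = 400·1570.8/15959.6 = 39.369... → 39.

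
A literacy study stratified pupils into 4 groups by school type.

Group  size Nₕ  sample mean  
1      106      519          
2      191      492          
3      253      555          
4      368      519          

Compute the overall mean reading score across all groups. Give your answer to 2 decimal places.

N = 918; weights Wₕ = Nₕ/N = (0.1155, 0.2081, 0.2756, 0.4009).
x̄_st = Σ Wₕ·x̄ₕ = 0.1155·519 + 0.2081·492 + 0.2756·555 + 0.4009·519 ≈ 523.3039...
→ 523.30.

523.30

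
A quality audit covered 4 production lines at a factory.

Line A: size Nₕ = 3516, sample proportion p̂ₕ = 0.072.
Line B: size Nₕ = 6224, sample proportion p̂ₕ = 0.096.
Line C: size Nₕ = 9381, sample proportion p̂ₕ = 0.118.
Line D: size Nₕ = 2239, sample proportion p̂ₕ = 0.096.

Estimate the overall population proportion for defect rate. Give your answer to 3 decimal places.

0.102

Wₕ = Nₕ/N with N = 21360: 0.1646, 0.2914, 0.4392, 0.1048.
p̂_st = 0.1646·0.072 + 0.2914·0.096 + 0.4392·0.118 + 0.1048·0.096 ≈ 0.10171... → 0.102.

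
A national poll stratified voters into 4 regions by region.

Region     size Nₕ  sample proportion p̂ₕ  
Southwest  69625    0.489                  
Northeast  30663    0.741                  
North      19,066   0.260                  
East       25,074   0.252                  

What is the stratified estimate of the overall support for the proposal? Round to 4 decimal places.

N = 69625 + 30663 + 19066 + 25074 = 144428.
Overall proportion = Σ (Nₕ/N)·p̂ₕ.
Σ Nₕp̂ₕ = 34046.625 + 22721.283 + 4957.16 + 6318.648 = 68043.716.
68043.716 / 144428 = 0.471126... → 0.4711.

0.4711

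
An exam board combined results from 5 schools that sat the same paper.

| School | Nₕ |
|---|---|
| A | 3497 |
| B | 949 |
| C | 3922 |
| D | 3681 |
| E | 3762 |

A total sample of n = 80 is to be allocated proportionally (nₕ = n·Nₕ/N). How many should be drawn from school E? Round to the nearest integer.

Share of school E = 3762/15811 = 0.23794.
Allocate 80 × 0.23794 = 19.035... → 19.

19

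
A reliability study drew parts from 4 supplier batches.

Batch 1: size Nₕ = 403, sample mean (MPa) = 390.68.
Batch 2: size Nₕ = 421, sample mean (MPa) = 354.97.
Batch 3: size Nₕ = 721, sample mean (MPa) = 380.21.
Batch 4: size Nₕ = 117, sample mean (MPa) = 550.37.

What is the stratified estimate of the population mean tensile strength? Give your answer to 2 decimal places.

388.33

N = 1662; weights Wₕ = Nₕ/N = (0.2425, 0.2533, 0.4338, 0.0704).
x̄_st = Σ Wₕ·x̄ₕ = 0.2425·390.68 + 0.2533·354.97 + 0.4338·380.21 + 0.0704·550.37 ≈ 388.3340...
→ 388.33.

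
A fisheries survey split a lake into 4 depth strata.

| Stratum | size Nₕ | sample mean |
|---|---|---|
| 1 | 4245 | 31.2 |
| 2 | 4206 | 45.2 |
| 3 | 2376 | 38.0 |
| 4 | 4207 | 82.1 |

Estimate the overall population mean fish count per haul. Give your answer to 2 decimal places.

N = 4245 + 4206 + 2376 + 4207 = 15034.
The stratified mean weights each stratum mean by its population share Nₕ/N.
Σ Nₕx̄ₕ = 4245·31.2 + 4206·45.2 + 2376·38.0 + 4207·82.1 = 132444 + 190111.2 + 90288 + 345394.7 = 758237.9.
Divide by N: 758237.9 / 15034 = 50.4349... → 50.43.

50.43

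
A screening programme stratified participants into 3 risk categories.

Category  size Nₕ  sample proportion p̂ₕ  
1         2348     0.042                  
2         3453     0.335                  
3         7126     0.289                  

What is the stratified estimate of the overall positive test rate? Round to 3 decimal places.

0.256

Wₕ = Nₕ/N with N = 12927: 0.1816, 0.2671, 0.5512.
p̂_st = 0.1816·0.042 + 0.2671·0.335 + 0.5512·0.289 ≈ 0.25642... → 0.256.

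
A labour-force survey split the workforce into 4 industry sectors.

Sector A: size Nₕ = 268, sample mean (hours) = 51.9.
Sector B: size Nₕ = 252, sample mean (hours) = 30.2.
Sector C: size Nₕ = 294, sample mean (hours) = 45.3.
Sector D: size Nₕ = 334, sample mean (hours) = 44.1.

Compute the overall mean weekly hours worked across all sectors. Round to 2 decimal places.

x̄_st = (Σ Nₕx̄ₕ) / (Σ Nₕ) = (268·51.9 + 252·30.2 + 294·45.3 + 334·44.1) / 1148
= 49567.2 / 1148 = 43.1770... → 43.18.

43.18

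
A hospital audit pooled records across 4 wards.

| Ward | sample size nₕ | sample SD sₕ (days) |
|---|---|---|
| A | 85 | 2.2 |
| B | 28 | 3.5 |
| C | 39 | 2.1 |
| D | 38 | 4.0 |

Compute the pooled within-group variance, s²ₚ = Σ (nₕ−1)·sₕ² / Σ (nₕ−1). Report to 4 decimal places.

Degrees of freedom: 84 + 27 + 38 + 37 = 186.
Σ(nₕ−1)sₕ² = 84·4.84 + 27·12.25 + 38·4.41 + 37·16 = 1496.89.
s²ₚ = 1496.89 / 186 = 8.047796... → 8.0478.

8.0478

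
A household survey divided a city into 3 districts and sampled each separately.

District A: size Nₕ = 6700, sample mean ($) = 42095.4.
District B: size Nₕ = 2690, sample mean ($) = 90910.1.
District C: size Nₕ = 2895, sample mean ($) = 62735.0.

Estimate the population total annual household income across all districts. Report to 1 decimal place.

A: 6700·42095.4 = 282039180
B: 2690·90910.1 = 244548169
C: 2895·62735.0 = 181617825
τ̂ = Σ Nₕx̄ₕ = 708205174.0.

708205174.0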